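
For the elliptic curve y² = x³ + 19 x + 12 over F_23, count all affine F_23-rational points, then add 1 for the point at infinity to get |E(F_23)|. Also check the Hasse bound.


Affine points = {(0, 9), (0, 14), (1, 3), (1, 20), (2, 9), (2, 14), (3, 2), (3, 21), (5, 5), (5, 18), (8, 3), (8, 20), (10, 11), (10, 12), (12, 6), (12, 17), (13, 8), (13, 15), (14, 3), (14, 20), (17, 2), (17, 21), (21, 9), (21, 14)}; affine count = 24; |E(F_23)| = 25.

Discriminant check: Δ ∝ 4a³ + 27b² = 4·19³ + 27·12² = 4·6859 + 27·144 ≡ 21 (mod 23). Nonzero ⇒ E is nonsingular.
For each x ∈ F_23, compute rhs = x³ + 19·x + 12 mod 23, then count y ∈ F_23 with y² ≡ rhs.
  x = 0: rhs = 12, matching y values: 9, 14 (2 points).
  x = 1: rhs = 9, matching y values: 3, 20 (2 points).
  x = 2: rhs = 12, matching y values: 9, 14 (2 points).
  x = 3: rhs = 4, matching y values: 2, 21 (2 points).
  x = 4: rhs = 14, matching y values: none (0 points).
  x = 5: rhs = 2, matching y values: 5, 18 (2 points).
  x = 6: rhs = 20, matching y values: none (0 points).
  x = 7: rhs = 5, matching y values: none (0 points).
  x = 8: rhs = 9, matching y values: 3, 20 (2 points).
  x = 9: rhs = 15, matching y values: none (0 points).
  x = 10: rhs = 6, matching y values: 11, 12 (2 points).
  x = 11: rhs = 11, matching y values: none (0 points).
  x = 12: rhs = 13, matching y values: 6, 17 (2 points).
  x = 13: rhs = 18, matching y values: 8, 15 (2 points).
  x = 14: rhs = 9, matching y values: 3, 20 (2 points).
  x = 15: rhs = 15, matching y values: none (0 points).
  x = 16: rhs = 19, matching y values: none (0 points).
  x = 17: rhs = 4, matching y values: 2, 21 (2 points).
  x = 18: rhs = 22, matching y values: none (0 points).
  x = 19: rhs = 10, matching y values: none (0 points).
  x = 20: rhs = 20, matching y values: none (0 points).
  x = 21: rhs = 12, matching y values: 9, 14 (2 points).
  x = 22: rhs = 15, matching y values: none (0 points).
Total affine count: 24.
Full point count |E(F_23)| = 24 + 1 = 25.
Hasse bound: |25 − (23+1)| = |1| = 1 ≤ 2√23 ≈ 9.5917 ✓.


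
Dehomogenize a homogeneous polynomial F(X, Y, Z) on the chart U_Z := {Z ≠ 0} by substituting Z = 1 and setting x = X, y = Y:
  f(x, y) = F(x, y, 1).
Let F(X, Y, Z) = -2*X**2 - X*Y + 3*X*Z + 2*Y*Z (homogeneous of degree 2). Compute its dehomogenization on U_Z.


f(x, y) = -2*x**2 - x*y + 3*x + 2*y

On U_Z we set Z = 1. Each monomial c·X^i·Y^j·Z^k in F becomes c·x^i·y^j·1^k = c·x^i·y^j.
Substituting Z = 1: F(X, Y, 1) = -2*x**2 - x*y + 3*x + 2*y.
Note: deg(f) ≤ deg(F) = 2; strict inequality happens when F is divisible by Z (lost terms).


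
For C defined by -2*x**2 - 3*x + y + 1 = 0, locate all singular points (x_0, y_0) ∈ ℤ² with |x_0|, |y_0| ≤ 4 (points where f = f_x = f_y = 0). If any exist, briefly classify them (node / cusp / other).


No singular points in the scanned grid; C is smooth there.

Compute partial derivatives:
  f_x = -4*x - 3.
  f_y = 1.
f_y = 1 is a nonzero constant, so f_y never vanishes: no point (x, y) can satisfy f = f_x = f_y = 0. In particular no (x, y) ∈ {−4, ..., 4}² is singular; the curve is smooth.


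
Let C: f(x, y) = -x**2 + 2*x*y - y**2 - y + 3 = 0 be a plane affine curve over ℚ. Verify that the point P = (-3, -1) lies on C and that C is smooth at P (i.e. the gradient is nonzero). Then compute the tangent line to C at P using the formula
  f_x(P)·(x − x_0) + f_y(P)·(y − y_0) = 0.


Tangent line at P: 4*x - 5*y + 7 = 0.

Step 1: f(-3, -1) = 0, so P lies on C.
Step 2: partial derivatives
  f_x(x, y) = -2*x + 2*y, f_y(x, y) = 2*x - 2*y - 1.
  f_x(P) = 4, f_y(P) = -5 (gradient nonzero, so P is smooth).
Step 3: tangent line at P: 4·(x − -3) + -5·(y − -1) = 0.
Expanding: 4*x - 5*y + 7 = 0.


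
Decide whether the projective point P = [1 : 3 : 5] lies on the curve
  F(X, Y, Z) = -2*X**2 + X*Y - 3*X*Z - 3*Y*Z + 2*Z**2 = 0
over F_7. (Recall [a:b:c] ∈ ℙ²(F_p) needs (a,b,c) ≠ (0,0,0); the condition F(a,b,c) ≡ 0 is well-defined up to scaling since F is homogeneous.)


F(1,3,5) ≡ 5 (mod 7); P is NOT on the curve.

Evaluate F(1, 3, 5) term-by-term (mod 7).
  -2*X**2 ↦ -2·1·1·1 = -2
  X*Y ↦ 1·1·3·1 = 3
  -3*X*Z ↦ -3·1·1·5 = -15
  -3*Y*Z ↦ -3·1·3·5 = -45
  2*Z**2 ↦ 2·1·1·25 = 50
Sum: F(1, 3, 5) = (-2) + (3) + (-15) + (-45) + (50) = -9.
Reducing mod 7: -9 ≡ 5 (mod 7).
Since F(a, b, c) ≡ 5 ≠ 0 (mod 7), P does NOT lie on the curve.


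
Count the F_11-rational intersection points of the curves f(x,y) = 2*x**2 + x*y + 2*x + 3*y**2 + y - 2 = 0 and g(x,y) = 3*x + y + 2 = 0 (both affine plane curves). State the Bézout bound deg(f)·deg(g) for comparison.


Common zeros: {(3, 0), (8, 7)}; count = 2; Bézout bound = 2.

deg(f) = 2, deg(g) = 1, so Bézout bound = 2.
Scan x ∈ F_11. For each x, list the y ∈ F_11 with f(x, y) ≡ 0 and those with g(x, y) ≡ 0 (mod 11); the common zeros in that column are the intersection.
  x = 0: f ≡ 0 at y ∈ {8, 10}; g ≡ 0 at y ∈ {9}; common: ∅.
  x = 1: f ≡ 0 at y ∈ ∅; g ≡ 0 at y ∈ {6}; common: ∅.
  x = 2: f ≡ 0 at y ∈ ∅; g ≡ 0 at y ∈ {3}; common: ∅.
  x = 3: f ≡ 0 at y ∈ {0, 6}; g ≡ 0 at y ∈ {0}; common: {0}.
  x = 4: f ≡ 0 at y ∈ {6, 7}; g ≡ 0 at y ∈ {8}; common: ∅.
  x = 5: f ≡ 0 at y ∈ {10}; g ≡ 0 at y ∈ {5}; common: ∅.
  x = 6: f ≡ 0 at y ∈ {8}; g ≡ 0 at y ∈ {2}; common: ∅.
  x = 7: f ≡ 0 at y ∈ {0, 1}; g ≡ 0 at y ∈ {10}; common: ∅.
  x = 8: f ≡ 0 at y ∈ {1, 7}; g ≡ 0 at y ∈ {7}; common: {7}.
  x = 9: f ≡ 0 at y ∈ ∅; g ≡ 0 at y ∈ {4}; common: ∅.
  x = 10: f ≡ 0 at y ∈ ∅; g ≡ 0 at y ∈ {1}; common: ∅.
Collecting: common zeros = {(3, 0), (8, 7)}, so the count is 2.
Comparison with the Bézout bound: 2 ≤ 2 = deg(f)·deg(g), as expected for curves with no common component (the bound is attained).


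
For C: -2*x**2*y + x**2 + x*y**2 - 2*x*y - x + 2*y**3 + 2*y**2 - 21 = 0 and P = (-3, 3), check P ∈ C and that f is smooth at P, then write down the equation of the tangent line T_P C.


Tangent line at P: 32*x + 36*y - 12 = 0.

Step 1: f(-3, 3) = 0, so P lies on C.
Step 2: partial derivatives
  f_x(x, y) = -4*x*y + 2*x + y**2 - 2*y - 1, f_y(x, y) = -2*x**2 + 2*x*y - 2*x + 6*y**2 + 4*y.
  f_x(P) = 32, f_y(P) = 36 (gradient nonzero, so P is smooth).
Step 3: tangent line at P: 32·(x − -3) + 36·(y − 3) = 0.
Expanding: 32*x + 36*y - 12 = 0.


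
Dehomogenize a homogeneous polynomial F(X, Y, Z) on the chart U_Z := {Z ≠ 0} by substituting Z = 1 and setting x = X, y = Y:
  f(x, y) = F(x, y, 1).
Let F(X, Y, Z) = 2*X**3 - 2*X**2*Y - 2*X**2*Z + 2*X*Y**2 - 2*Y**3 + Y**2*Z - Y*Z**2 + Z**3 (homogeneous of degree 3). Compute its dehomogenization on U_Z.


f(x, y) = 2*x**3 - 2*x**2*y - 2*x**2 + 2*x*y**2 - 2*y**3 + y**2 - y + 1

On U_Z we set Z = 1. Each monomial c·X^i·Y^j·Z^k in F becomes c·x^i·y^j·1^k = c·x^i·y^j.
Substituting Z = 1: F(X, Y, 1) = 2*x**3 - 2*x**2*y - 2*x**2 + 2*x*y**2 - 2*y**3 + y**2 - y + 1.
Note: deg(f) ≤ deg(F) = 3; strict inequality happens when F is divisible by Z (lost terms).


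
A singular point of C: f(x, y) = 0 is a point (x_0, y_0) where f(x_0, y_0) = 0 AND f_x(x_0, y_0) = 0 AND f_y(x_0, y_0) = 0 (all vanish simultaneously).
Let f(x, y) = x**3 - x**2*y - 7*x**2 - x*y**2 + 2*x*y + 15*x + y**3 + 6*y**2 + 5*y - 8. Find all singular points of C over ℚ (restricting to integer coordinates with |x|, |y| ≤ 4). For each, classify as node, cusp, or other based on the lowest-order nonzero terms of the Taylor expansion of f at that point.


Singular points: {(2, -1)}; classification: cusp.

Compute partial derivatives:
  f_x = 3*x**2 - 2*x*y - 14*x - y**2 + 2*y + 15.
  f_y = -x**2 - 2*x*y + 2*x + 3*y**2 + 12*y + 5.
Scan x_0 ∈ {−4, ..., 4}. For each x_0, f_y(x_0, y) is a polynomial in y; find its integer roots y ∈ {−4, ..., 4}, then test f_x and f at those candidates.
  x = -4: f_y(-4, y) = 3*y**2 + 20*y - 19; no integer root y with |y| ≤ 4.
  x = -3: f_y(-3, y) = 3*y**2 + 18*y - 10; no integer root y with |y| ≤ 4.
  x = -2: f_y(-2, y) = 3*y**2 + 16*y - 3; no integer root y with |y| ≤ 4.
  x = -1: f_y(-1, y) = 3*y**2 + 14*y + 2; no integer root y with |y| ≤ 4.
  x = 0: f_y(0, y) = 3*y**2 + 12*y + 5; no integer root y with |y| ≤ 4.
  x = 1: f_y(1, y) = 3*y**2 + 10*y + 6; no integer root y with |y| ≤ 4.
  x = 2: f_y(2, y) = 3*y**2 + 8*y + 5; vanishes at y ∈ {-1}. (2, -1): f_x = 0, f = 0 — SINGULAR.
  x = 3: f_y(3, y) = 3*y**2 + 6*y + 2; no integer root y with |y| ≤ 4.
  x = 4: f_y(4, y) = 3*y**2 + 4*y - 3; no integer root y with |y| ≤ 4.
Only singular point on the grid: (2, -1).
Classify: substitute x = 2 + u, y = -1 + v and expand: f = u**3 - u**2*v - u*v**2 + v**3 + v**2.
No constant or linear terms (consistent with a singular point). Quadratic part: v**2. Cubic part: u**3 - u**2*v - u*v**2 + v**3.
The quadratic part v**2 is a perfect square, so there is a single (double) tangent line v = 0, i.e. y = -1. Restricting the cubic part to that line (v = 0) leaves u**3 ≠ 0, so f is not divisible by v and the branch is v² ≈ -u**3 to lowest order — this is a cusp.
Classification: cusp.


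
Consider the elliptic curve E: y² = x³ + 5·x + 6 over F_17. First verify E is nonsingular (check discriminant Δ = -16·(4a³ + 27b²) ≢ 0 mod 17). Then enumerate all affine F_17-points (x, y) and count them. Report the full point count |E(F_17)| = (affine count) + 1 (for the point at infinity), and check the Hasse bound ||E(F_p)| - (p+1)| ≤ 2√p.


Affine points = {(9, 7), (9, 10), (10, 6), (10, 11), (11, 7), (11, 10), (12, 3), (12, 14), (14, 7), (14, 10), (16, 0)}; affine count = 11; |E(F_17)| = 12.

Discriminant check: Δ ∝ 4a³ + 27b² = 4·5³ + 27·6² = 4·125 + 27·36 ≡ 10 (mod 17). Nonzero ⇒ E is nonsingular.
For each x ∈ F_17, compute rhs = x³ + 5·x + 6 mod 17, then count y ∈ F_17 with y² ≡ rhs.
  x = 0: rhs = 6, matching y values: none (0 points).
  x = 1: rhs = 12, matching y values: none (0 points).
  x = 2: rhs = 7, matching y values: none (0 points).
  x = 3: rhs = 14, matching y values: none (0 points).
  x = 4: rhs = 5, matching y values: none (0 points).
  x = 5: rhs = 3, matching y values: none (0 points).
  x = 6: rhs = 14, matching y values: none (0 points).
  x = 7: rhs = 10, matching y values: none (0 points).
  x = 8: rhs = 14, matching y values: none (0 points).
  x = 9: rhs = 15, matching y values: 7, 10 (2 points).
  x = 10: rhs = 2, matching y values: 6, 11 (2 points).
  x = 11: rhs = 15, matching y values: 7, 10 (2 points).
  x = 12: rhs = 9, matching y values: 3, 14 (2 points).
  x = 13: rhs = 7, matching y values: none (0 points).
  x = 14: rhs = 15, matching y values: 7, 10 (2 points).
  x = 15: rhs = 5, matching y values: none (0 points).
  x = 16: rhs = 0, matching y values: 0 (1 points).
Total affine count: 11.
Full point count |E(F_17)| = 11 + 1 = 12.
Hasse bound: |12 − (17+1)| = |-6| = 6 ≤ 2√17 ≈ 8.2462 ✓.


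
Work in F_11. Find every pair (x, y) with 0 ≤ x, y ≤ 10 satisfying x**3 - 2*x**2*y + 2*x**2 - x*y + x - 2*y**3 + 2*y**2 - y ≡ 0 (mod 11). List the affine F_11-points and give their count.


Affine F_11-points: {(0, 0), (1, 1), (1, 3), (1, 8), (2, 10), (4, 9), (6, 7), (8, 9), (10, 0)}; count = 9.

For each of the 121 pairs (x, y) ∈ F_11², evaluate f(x, y) mod 11. Record the zeros.
  x = 0: [0↦0, 1↦10, 2↦1, 3↦5, 4↦10, 5↦4, 6↦8, 7↦10, 8↦9, 9↦4, 10↦5]  zeros at y ∈ {0}
  x = 1: [0↦4, 1↦0, 2↦10, 3↦0, 4↦2, 5↦4, 6↦5, 7↦4, 8↦0, 9↦3, 10↦1]  zeros at y ∈ {1, 3, 8}
  x = 2: [0↦7, 1↦7, 2↦10, 3↦4, 4↦10, 5↦5, 6↦10, 7↦2, 8↦2, 9↦9, 10↦0]  zeros at y ∈ {10}
  x = 3: [0↦4, 1↦4, 2↦7, 3↦1, 4↦7, 5↦2, 6↦7, 7↦10, 8↦10, 9↦6, 10↦8]  zeros at y ∈ ∅
  x = 4: [0↦1, 1↦8, 2↦7, 3↦8, 4↦10, 5↦1, 6↦2, 7↦1, 8↦8, 9↦0, 10↦9]  zeros at y ∈ {9}
  x = 5: [0↦4, 1↦3, 2↦5, 3↦9, 4↦3, 5↦8, 6↦1, 7↦3, 8↦2, 9↦8, 10↦9]  zeros at y ∈ ∅
  x = 6: [0↦8, 1↦6, 2↦7, 3↦10, 4↦3, 5↦7, 6↦10, 7↦0, 8↦9, 9↦3, 10↦3]  zeros at y ∈ {7}
  x = 7: [0↦8, 1↦1, 2↦8, 3↦6, 4↦5, 5↦4, 6↦2, 7↦9, 8↦2, 9↦2, 10↦8]  zeros at y ∈ ∅
  x = 8: [0↦10, 1↦5, 2↦3, 3↦3, 4↦4, 5↦5, 6↦5, 7↦3, 8↦9, 9↦0, 10↦8]  zeros at y ∈ {9}
  x = 9: [0↦9, 1↦2, 2↦9, 3↦7, 4↦6, 5↦5, 6↦3, 7↦10, 8↦3, 9↦3, 10↦9]  zeros at y ∈ ∅
  x = 10: [0↦0, 1↦9, 2↦10, 3↦2, 4↦6, 5↦10, 6↦2, 7↦3, 8↦1, 9↦6, 10↦6]  zeros at y ∈ {0}
Collecting zeros: affine points = {(0, 0), (1, 1), (1, 3), (1, 8), (2, 10), (4, 9), (6, 7), (8, 9), (10, 0)}.
Total count |C(F_11)_aff| = 9.


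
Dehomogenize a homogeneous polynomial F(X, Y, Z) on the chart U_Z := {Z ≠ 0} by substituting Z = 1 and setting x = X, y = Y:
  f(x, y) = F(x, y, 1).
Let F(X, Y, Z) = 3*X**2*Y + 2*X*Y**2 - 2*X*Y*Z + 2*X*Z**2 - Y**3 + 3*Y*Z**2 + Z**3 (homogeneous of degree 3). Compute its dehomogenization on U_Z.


f(x, y) = 3*x**2*y + 2*x*y**2 - 2*x*y + 2*x - y**3 + 3*y + 1

On U_Z we set Z = 1. Each monomial c·X^i·Y^j·Z^k in F becomes c·x^i·y^j·1^k = c·x^i·y^j.
Substituting Z = 1: F(X, Y, 1) = 3*x**2*y + 2*x*y**2 - 2*x*y + 2*x - y**3 + 3*y + 1.
Note: deg(f) ≤ deg(F) = 3; strict inequality happens when F is divisible by Z (lost terms).


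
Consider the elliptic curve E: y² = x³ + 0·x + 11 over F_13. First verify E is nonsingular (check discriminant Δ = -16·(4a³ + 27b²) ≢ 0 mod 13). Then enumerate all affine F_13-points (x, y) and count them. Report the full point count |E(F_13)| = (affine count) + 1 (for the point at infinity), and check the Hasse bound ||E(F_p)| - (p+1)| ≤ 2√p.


Affine points = {(1, 5), (1, 8), (3, 5), (3, 8), (4, 6), (4, 7), (7, 4), (7, 9), (8, 4), (8, 9), (9, 5), (9, 8), (10, 6), (10, 7), (11, 4), (11, 9), (12, 6), (12, 7)}; affine count = 18; |E(F_13)| = 19.

Discriminant check: Δ ∝ 4a³ + 27b² = 4·0³ + 27·11² = 4·0 + 27·121 ≡ 4 (mod 13). Nonzero ⇒ E is nonsingular.
For each x ∈ F_13, compute rhs = x³ + 0·x + 11 mod 13, then count y ∈ F_13 with y² ≡ rhs.
  x = 0: rhs = 11, matching y values: none (0 points).
  x = 1: rhs = 12, matching y values: 5, 8 (2 points).
  x = 2: rhs = 6, matching y values: none (0 points).
  x = 3: rhs = 12, matching y values: 5, 8 (2 points).
  x = 4: rhs = 10, matching y values: 6, 7 (2 points).
  x = 5: rhs = 6, matching y values: none (0 points).
  x = 6: rhs = 6, matching y values: none (0 points).
  x = 7: rhs = 3, matching y values: 4, 9 (2 points).
  x = 8: rhs = 3, matching y values: 4, 9 (2 points).
  x = 9: rhs = 12, matching y values: 5, 8 (2 points).
  x = 10: rhs = 10, matching y values: 6, 7 (2 points).
  x = 11: rhs = 3, matching y values: 4, 9 (2 points).
  x = 12: rhs = 10, matching y values: 6, 7 (2 points).
Total affine count: 18.
Full point count |E(F_13)| = 18 + 1 = 19.
Hasse bound: |19 − (13+1)| = |5| = 5 ≤ 2√13 ≈ 7.2111 ✓.


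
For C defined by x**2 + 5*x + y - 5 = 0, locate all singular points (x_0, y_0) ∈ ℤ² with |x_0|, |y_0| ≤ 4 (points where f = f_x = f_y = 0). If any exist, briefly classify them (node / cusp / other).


No singular points in the scanned grid; C is smooth there.

Compute partial derivatives:
  f_x = 2*x + 5.
  f_y = 1.
f_y = 1 is a nonzero constant, so f_y never vanishes: no point (x, y) can satisfy f = f_x = f_y = 0. In particular no (x, y) ∈ {−4, ..., 4}² is singular; the curve is smooth.


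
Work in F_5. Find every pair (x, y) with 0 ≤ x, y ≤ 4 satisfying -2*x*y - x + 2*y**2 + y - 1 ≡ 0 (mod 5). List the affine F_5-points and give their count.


Affine F_5-points: {(0, 3), (0, 4), (4, 0), (4, 1)}; count = 4.

For each of the 25 pairs (x, y) ∈ F_5², evaluate f(x, y) mod 5. Record the zeros.
  x = 0: [0↦4, 1↦2, 2↦4, 3↦0, 4↦0]  zeros at y ∈ {3, 4}
  x = 1: [0↦3, 1↦4, 2↦4, 3↦3, 4↦1]  zeros at y ∈ ∅
  x = 2: [0↦2, 1↦1, 2↦4, 3↦1, 4↦2]  zeros at y ∈ ∅
  x = 3: [0↦1, 1↦3, 2↦4, 3↦4, 4↦3]  zeros at y ∈ ∅
  x = 4: [0↦0, 1↦0, 2↦4, 3↦2, 4↦4]  zeros at y ∈ {0, 1}
Collecting zeros: affine points = {(0, 3), (0, 4), (4, 0), (4, 1)}.
Total count |C(F_5)_aff| = 4.


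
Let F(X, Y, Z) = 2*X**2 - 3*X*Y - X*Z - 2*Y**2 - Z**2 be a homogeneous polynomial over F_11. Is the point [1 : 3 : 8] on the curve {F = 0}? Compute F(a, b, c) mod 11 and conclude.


F(1,3,8) ≡ 2 (mod 11); P is NOT on the curve.

Evaluate F(1, 3, 8) term-by-term (mod 11).
  2*X**2 ↦ 2·1·1·1 = 2
  -3*X*Y ↦ -3·1·3·1 = -9
  -X*Z ↦ -1·1·1·8 = -8
  -2*Y**2 ↦ -2·1·9·1 = -18
  -Z**2 ↦ -1·1·1·64 = -64
Sum: F(1, 3, 8) = (2) + (-9) + (-8) + (-18) + (-64) = -97.
Reducing mod 11: -97 ≡ 2 (mod 11).
Since F(a, b, c) ≡ 2 ≠ 0 (mod 11), P does NOT lie on the curve.


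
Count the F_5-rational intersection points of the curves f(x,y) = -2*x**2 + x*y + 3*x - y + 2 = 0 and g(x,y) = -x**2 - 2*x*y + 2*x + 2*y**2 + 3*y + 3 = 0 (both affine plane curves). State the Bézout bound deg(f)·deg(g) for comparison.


Common zeros: ∅; count = 0; Bézout bound = 4.

deg(f) = 2, deg(g) = 2, so Bézout bound = 4.
Scan x ∈ F_5. For each x, list the y ∈ F_5 with f(x, y) ≡ 0 and those with g(x, y) ≡ 0 (mod 5); the common zeros in that column are the intersection.
  x = 0: f ≡ 0 at y ∈ {2}; g ≡ 0 at y ∈ {3}; common: ∅.
  x = 1: f ≡ 0 at y ∈ ∅; g ≡ 0 at y ∈ {3, 4}; common: ∅.
  x = 2: f ≡ 0 at y ∈ {0}; g ≡ 0 at y ∈ ∅; common: ∅.
  x = 3: f ≡ 0 at y ∈ {1}; g ≡ 0 at y ∈ {0, 4}; common: ∅.
  x = 4: f ≡ 0 at y ∈ {1}; g ≡ 0 at y ∈ {0}; common: ∅.
Collecting: common zeros = ∅, so the count is 0.
Comparison with the Bézout bound: 0 ≤ 4 = deg(f)·deg(g), as expected for curves with no common component (the affine F_5-count falls short of the bound because intersections may lie at infinity, over extension fields, or carry multiplicity).


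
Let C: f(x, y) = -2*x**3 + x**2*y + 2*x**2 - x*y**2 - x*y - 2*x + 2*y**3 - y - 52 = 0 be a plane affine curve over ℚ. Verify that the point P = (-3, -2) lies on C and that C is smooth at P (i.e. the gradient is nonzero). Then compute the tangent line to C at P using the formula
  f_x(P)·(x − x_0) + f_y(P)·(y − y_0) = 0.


Tangent line at P: -58*x + 23*y - 128 = 0.

Step 1: f(-3, -2) = 0, so P lies on C.
Step 2: partial derivatives
  f_x(x, y) = -6*x**2 + 2*x*y + 4*x - y**2 - y - 2, f_y(x, y) = x**2 - 2*x*y - x + 6*y**2 - 1.
  f_x(P) = -58, f_y(P) = 23 (gradient nonzero, so P is smooth).
Step 3: tangent line at P: -58·(x − -3) + 23·(y − -2) = 0.
Expanding: -58*x + 23*y - 128 = 0.


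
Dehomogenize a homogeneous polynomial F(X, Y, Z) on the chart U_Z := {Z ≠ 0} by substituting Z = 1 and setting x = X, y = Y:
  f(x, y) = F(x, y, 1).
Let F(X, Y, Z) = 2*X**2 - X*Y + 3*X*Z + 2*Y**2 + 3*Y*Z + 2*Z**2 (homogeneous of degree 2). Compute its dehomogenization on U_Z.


f(x, y) = 2*x**2 - x*y + 3*x + 2*y**2 + 3*y + 2

On U_Z we set Z = 1. Each monomial c·X^i·Y^j·Z^k in F becomes c·x^i·y^j·1^k = c·x^i·y^j.
Substituting Z = 1: F(X, Y, 1) = 2*x**2 - x*y + 3*x + 2*y**2 + 3*y + 2.
Note: deg(f) ≤ deg(F) = 2; strict inequality happens when F is divisible by Z (lost terms).


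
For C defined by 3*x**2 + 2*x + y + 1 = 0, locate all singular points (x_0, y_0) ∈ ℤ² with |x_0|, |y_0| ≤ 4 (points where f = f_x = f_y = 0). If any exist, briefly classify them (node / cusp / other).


No singular points in the scanned grid; C is smooth there.

Compute partial derivatives:
  f_x = 6*x + 2.
  f_y = 1.
f_y = 1 is a nonzero constant, so f_y never vanishes: no point (x, y) can satisfy f = f_x = f_y = 0. In particular no (x, y) ∈ {−4, ..., 4}² is singular; the curve is smooth.


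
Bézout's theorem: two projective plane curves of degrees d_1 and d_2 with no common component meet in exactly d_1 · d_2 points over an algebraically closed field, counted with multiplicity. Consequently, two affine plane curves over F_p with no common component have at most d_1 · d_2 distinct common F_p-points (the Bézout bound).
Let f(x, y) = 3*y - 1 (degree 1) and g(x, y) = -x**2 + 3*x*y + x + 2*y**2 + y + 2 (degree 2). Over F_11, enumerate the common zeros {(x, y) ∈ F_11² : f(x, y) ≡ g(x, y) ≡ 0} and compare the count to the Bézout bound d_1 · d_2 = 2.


Common zeros: ∅; count = 0; Bézout bound = 2.

deg(f) = 1, deg(g) = 2, so Bézout bound = 2.
Scan x ∈ F_11. For each x, list the y ∈ F_11 with f(x, y) ≡ 0 and those with g(x, y) ≡ 0 (mod 11); the common zeros in that column are the intersection.
  x = 0: f ≡ 0 at y ∈ {4}; g ≡ 0 at y ∈ ∅; common: ∅.
  x = 1: f ≡ 0 at y ∈ {4}; g ≡ 0 at y ∈ {10}; common: ∅.
  x = 2: f ≡ 0 at y ∈ {4}; g ≡ 0 at y ∈ {0, 2}; common: ∅.
  x = 3: f ≡ 0 at y ∈ {4}; g ≡ 0 at y ∈ {3}; common: ∅.
  x = 4: f ≡ 0 at y ∈ {4}; g ≡ 0 at y ∈ ∅; common: ∅.
  x = 5: f ≡ 0 at y ∈ {4}; g ≡ 0 at y ∈ {1, 2}; common: ∅.
  x = 6: f ≡ 0 at y ∈ {4}; g ≡ 0 at y ∈ ∅; common: ∅.
  x = 7: f ≡ 0 at y ∈ {4}; g ≡ 0 at y ∈ {3, 8}; common: ∅.
  x = 8: f ≡ 0 at y ∈ {4}; g ≡ 0 at y ∈ {5, 10}; common: ∅.
  x = 9: f ≡ 0 at y ∈ {4}; g ≡ 0 at y ∈ ∅; common: ∅.
  x = 10: f ≡ 0 at y ∈ {4}; g ≡ 0 at y ∈ {0, 1}; common: ∅.
Collecting: common zeros = ∅, so the count is 0.
Comparison with the Bézout bound: 0 ≤ 2 = deg(f)·deg(g), as expected for curves with no common component (the affine F_11-count falls short of the bound because intersections may lie at infinity, over extension fields, or carry multiplicity).


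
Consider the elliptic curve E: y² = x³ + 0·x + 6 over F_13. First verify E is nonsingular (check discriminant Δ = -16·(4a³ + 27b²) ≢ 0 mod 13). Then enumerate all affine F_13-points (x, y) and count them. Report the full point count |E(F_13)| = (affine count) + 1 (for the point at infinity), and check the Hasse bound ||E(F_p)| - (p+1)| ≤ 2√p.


Affine points = {(2, 1), (2, 12), (5, 1), (5, 12), (6, 1), (6, 12)}; affine count = 6; |E(F_13)| = 7.

Discriminant check: Δ ∝ 4a³ + 27b² = 4·0³ + 27·6² = 4·0 + 27·36 ≡ 10 (mod 13). Nonzero ⇒ E is nonsingular.
For each x ∈ F_13, compute rhs = x³ + 0·x + 6 mod 13, then count y ∈ F_13 with y² ≡ rhs.
  x = 0: rhs = 6, matching y values: none (0 points).
  x = 1: rhs = 7, matching y values: none (0 points).
  x = 2: rhs = 1, matching y values: 1, 12 (2 points).
  x = 3: rhs = 7, matching y values: none (0 points).
  x = 4: rhs = 5, matching y values: none (0 points).
  x = 5: rhs = 1, matching y values: 1, 12 (2 points).
  x = 6: rhs = 1, matching y values: 1, 12 (2 points).
  x = 7: rhs = 11, matching y values: none (0 points).
  x = 8: rhs = 11, matching y values: none (0 points).
  x = 9: rhs = 7, matching y values: none (0 points).
  x = 10: rhs = 5, matching y values: none (0 points).
  x = 11: rhs = 11, matching y values: none (0 points).
  x = 12: rhs = 5, matching y values: none (0 points).
Total affine count: 6.
Full point count |E(F_13)| = 6 + 1 = 7.
Hasse bound: |7 − (13+1)| = |-7| = 7 ≤ 2√13 ≈ 7.2111 ✓.


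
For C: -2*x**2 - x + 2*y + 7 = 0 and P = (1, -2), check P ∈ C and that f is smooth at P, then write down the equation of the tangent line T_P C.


Tangent line at P: -5*x + 2*y + 9 = 0.

Step 1: f(1, -2) = 0, so P lies on C.
Step 2: partial derivatives
  f_x(x, y) = -4*x - 1, f_y(x, y) = 2.
  f_x(P) = -5, f_y(P) = 2 (gradient nonzero, so P is smooth).
Step 3: tangent line at P: -5·(x − 1) + 2·(y − -2) = 0.
Expanding: -5*x + 2*y + 9 = 0.


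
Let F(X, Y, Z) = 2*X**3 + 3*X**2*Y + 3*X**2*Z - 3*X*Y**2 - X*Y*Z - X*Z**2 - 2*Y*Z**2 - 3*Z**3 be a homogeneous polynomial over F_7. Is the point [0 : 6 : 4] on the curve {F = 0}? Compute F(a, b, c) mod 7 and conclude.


F(0,6,4) ≡ 1 (mod 7); P is NOT on the curve.

Evaluate F(0, 6, 4) term-by-term (mod 7).
  2*X**3 ↦ 2·0·1·1 = 0
  3*X**2*Y ↦ 3·0·6·1 = 0
  3*X**2*Z ↦ 3·0·1·4 = 0
  -3*X*Y**2 ↦ -3·0·36·1 = 0
  -X*Y*Z ↦ -1·0·6·4 = 0
  -X*Z**2 ↦ -1·0·1·16 = 0
  -2*Y*Z**2 ↦ -2·1·6·16 = -192
  -3*Z**3 ↦ -3·1·1·64 = -192
Sum: F(0, 6, 4) = (0) + (0) + (0) + (0) + (0) + (0) + (-192) + (-192) = -384.
Reducing mod 7: -384 ≡ 1 (mod 7).
Since F(a, b, c) ≡ 1 ≠ 0 (mod 7), P does NOT lie on the curve.


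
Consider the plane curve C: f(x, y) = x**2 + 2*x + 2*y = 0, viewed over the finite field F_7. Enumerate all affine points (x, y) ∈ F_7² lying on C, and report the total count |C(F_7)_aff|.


Affine F_7-points: {(0, 0), (1, 2), (2, 3), (3, 3), (4, 2), (5, 0), (6, 4)}; count = 7.

For each of the 49 pairs (x, y) ∈ F_7², evaluate f(x, y) mod 7. Record the zeros.
  x = 0: [0↦0, 1↦2, 2↦4, 3↦6, 4↦1, 5↦3, 6↦5]  zeros at y ∈ {0}
  x = 1: [0↦3, 1↦5, 2↦0, 3↦2, 4↦4, 5↦6, 6↦1]  zeros at y ∈ {2}
  x = 2: [0↦1, 1↦3, 2↦5, 3↦0, 4↦2, 5↦4, 6↦6]  zeros at y ∈ {3}
  x = 3: [0↦1, 1↦3, 2↦5, 3↦0, 4↦2, 5↦4, 6↦6]  zeros at y ∈ {3}
  x = 4: [0↦3, 1↦5, 2↦0, 3↦2, 4↦4, 5↦6, 6↦1]  zeros at y ∈ {2}
  x = 5: [0↦0, 1↦2, 2↦4, 3↦6, 4↦1, 5↦3, 6↦5]  zeros at y ∈ {0}
  x = 6: [0↦6, 1↦1, 2↦3, 3↦5, 4↦0, 5↦2, 6↦4]  zeros at y ∈ {4}
Collecting zeros: affine points = {(0, 0), (1, 2), (2, 3), (3, 3), (4, 2), (5, 0), (6, 4)}.
Total count |C(F_7)_aff| = 7.


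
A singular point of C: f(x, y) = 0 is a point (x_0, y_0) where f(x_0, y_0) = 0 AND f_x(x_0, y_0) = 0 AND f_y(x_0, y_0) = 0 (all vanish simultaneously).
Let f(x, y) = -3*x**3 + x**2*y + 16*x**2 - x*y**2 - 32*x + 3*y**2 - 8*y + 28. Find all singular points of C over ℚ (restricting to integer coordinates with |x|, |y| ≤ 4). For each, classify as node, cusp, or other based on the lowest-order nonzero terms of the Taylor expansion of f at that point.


Singular points: {(2, 2)}; classification: cusp.

Compute partial derivatives:
  f_x = -9*x**2 + 2*x*y + 32*x - y**2 - 32.
  f_y = x**2 - 2*x*y + 6*y - 8.
Scan x_0 ∈ {−4, ..., 4}. For each x_0, f_y(x_0, y) is a polynomial in y; find its integer roots y ∈ {−4, ..., 4}, then test f_x and f at those candidates.
  x = -4: f_y(-4, y) = 14*y + 8; no integer root y with |y| ≤ 4.
  x = -3: f_y(-3, y) = 12*y + 1; no integer root y with |y| ≤ 4.
  x = -2: f_y(-2, y) = 10*y - 4; no integer root y with |y| ≤ 4.
  x = -1: f_y(-1, y) = 8*y - 7; no integer root y with |y| ≤ 4.
  x = 0: f_y(0, y) = 6*y - 8; no integer root y with |y| ≤ 4.
  x = 1: f_y(1, y) = 4*y - 7; no integer root y with |y| ≤ 4.
  x = 2: f_y(2, y) = 2*y - 4; vanishes at y ∈ {2}. (2, 2): f_x = 0, f = 0 — SINGULAR.
  x = 3: f_y(3, y) = 1; no integer root y with |y| ≤ 4.
  x = 4: f_y(4, y) = 8 - 2*y; vanishes at y ∈ {4}. (4, 4): f_x = -32 ≠ 0.
Only singular point on the grid: (2, 2).
Classify: substitute x = 2 + u, y = 2 + v and expand: f = -3*u**3 + u**2*v - u*v**2 + v**2.
No constant or linear terms (consistent with a singular point). Quadratic part: v**2. Cubic part: -3*u**3 + u**2*v - u*v**2.
The quadratic part v**2 is a perfect square, so there is a single (double) tangent line v = 0, i.e. y = 2. Restricting the cubic part to that line (v = 0) leaves -3*u**3 ≠ 0, so f is not divisible by v and the branch is v² ≈ 3*u**3 to lowest order — this is a cusp.
Classification: cusp.


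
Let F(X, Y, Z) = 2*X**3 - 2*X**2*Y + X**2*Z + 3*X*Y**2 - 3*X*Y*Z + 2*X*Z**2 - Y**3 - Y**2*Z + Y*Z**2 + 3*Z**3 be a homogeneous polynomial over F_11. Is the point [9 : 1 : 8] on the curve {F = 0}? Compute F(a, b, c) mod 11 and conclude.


F(9,1,8) ≡ 10 (mod 11); P is NOT on the curve.

Evaluate F(9, 1, 8) term-by-term (mod 11).
  2*X**3 ↦ 2·729·1·1 = 1458
  -2*X**2*Y ↦ -2·81·1·1 = -162
  X**2*Z ↦ 1·81·1·8 = 648
  3*X*Y**2 ↦ 3·9·1·1 = 27
  -3*X*Y*Z ↦ -3·9·1·8 = -216
  2*X*Z**2 ↦ 2·9·1·64 = 1152
  -Y**3 ↦ -1·1·1·1 = -1
  -Y**2*Z ↦ -1·1·1·8 = -8
  Y*Z**2 ↦ 1·1·1·64 = 64
  3*Z**3 ↦ 3·1·1·512 = 1536
Sum: F(9, 1, 8) = (1458) + (-162) + (648) + (27) + (-216) + (1152) + (-1) + (-8) + (64) + (1536) = 4498.
Reducing mod 11: 4498 ≡ 10 (mod 11).
Since F(a, b, c) ≡ 10 ≠ 0 (mod 11), P does NOT lie on the curve.


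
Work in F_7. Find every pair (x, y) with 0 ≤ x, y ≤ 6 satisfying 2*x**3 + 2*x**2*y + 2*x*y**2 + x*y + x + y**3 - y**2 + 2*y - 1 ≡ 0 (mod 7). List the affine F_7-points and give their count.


Affine F_7-points: {(0, 2), (2, 6), (3, 0), (5, 5)}; count = 4.

For each of the 49 pairs (x, y) ∈ F_7², evaluate f(x, y) mod 7. Record the zeros.
  x = 0: [0↦6, 1↦1, 2↦0, 3↦2, 4↦6, 5↦4, 6↦2]  zeros at y ∈ {2}
  x = 1: [0↦2, 1↦2, 2↦3, 3↦4, 4↦4, 5↦2, 6↦4]  zeros at y ∈ ∅
  x = 2: [0↦3, 1↦5, 2↦5, 3↦2, 4↦2, 5↦4, 6↦0]  zeros at y ∈ {6}
  x = 3: [0↦0, 1↦1, 2↦4, 3↦1, 4↦5, 5↦1, 6↦2]  zeros at y ∈ {0}
  x = 4: [0↦5, 1↦2, 2↦5, 3↦6, 4↦4, 5↦5, 6↦1]  zeros at y ∈ ∅
  x = 5: [0↦2, 1↦6, 2↦6, 3↦1, 4↦4, 5↦0, 6↦2]  zeros at y ∈ {5}
  x = 6: [0↦3, 1↦4, 2↦5, 3↦5, 4↦3, 5↦5, 6↦3]  zeros at y ∈ ∅
Collecting zeros: affine points = {(0, 2), (2, 6), (3, 0), (5, 5)}.
Total count |C(F_7)_aff| = 4.


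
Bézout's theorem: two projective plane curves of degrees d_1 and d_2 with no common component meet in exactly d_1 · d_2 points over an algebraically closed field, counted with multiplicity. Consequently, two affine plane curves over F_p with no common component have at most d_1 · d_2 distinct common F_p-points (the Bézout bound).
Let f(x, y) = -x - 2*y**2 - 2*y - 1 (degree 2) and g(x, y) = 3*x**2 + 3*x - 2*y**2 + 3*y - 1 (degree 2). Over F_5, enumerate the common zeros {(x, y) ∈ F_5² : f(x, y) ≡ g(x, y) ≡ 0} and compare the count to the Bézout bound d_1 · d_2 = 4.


Common zeros: {(0, 1), (0, 3), (2, 2)}; count = 3; Bézout bound = 4.

deg(f) = 2, deg(g) = 2, so Bézout bound = 4.
Scan x ∈ F_5. For each x, list the y ∈ F_5 with f(x, y) ≡ 0 and those with g(x, y) ≡ 0 (mod 5); the common zeros in that column are the intersection.
  x = 0: f ≡ 0 at y ∈ {1, 3}; g ≡ 0 at y ∈ {1, 3}; common: {1, 3}.
  x = 1: f ≡ 0 at y ∈ ∅; g ≡ 0 at y ∈ {0, 4}; common: ∅.
  x = 2: f ≡ 0 at y ∈ {2}; g ≡ 0 at y ∈ {2}; common: {2}.
  x = 3: f ≡ 0 at y ∈ ∅; g ≡ 0 at y ∈ {0, 4}; common: ∅.
  x = 4: f ≡ 0 at y ∈ {0, 4}; g ≡ 0 at y ∈ {1, 3}; common: ∅.
Collecting: common zeros = {(0, 1), (0, 3), (2, 2)}, so the count is 3.
Comparison with the Bézout bound: 3 ≤ 4 = deg(f)·deg(g), as expected for curves with no common component (the affine F_5-count falls short of the bound because intersections may lie at infinity, over extension fields, or carry multiplicity).


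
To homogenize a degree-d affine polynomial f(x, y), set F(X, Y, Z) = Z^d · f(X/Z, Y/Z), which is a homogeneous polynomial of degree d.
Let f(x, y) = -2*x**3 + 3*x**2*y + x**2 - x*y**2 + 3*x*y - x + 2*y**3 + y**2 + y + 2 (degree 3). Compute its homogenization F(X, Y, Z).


F(X, Y, Z) = -2*X**3 + 3*X**2*Y + X**2*Z - X*Y**2 + 3*X*Y*Z - X*Z**2 + 2*Y**3 + Y**2*Z + Y*Z**2 + 2*Z**3

deg(f) = 3.
Substitute x = X/Z, y = Y/Z into f, then multiply by Z^3.
  monomial -2·x^3·y^0 ↦ -2·X^3·Y^0·Z^0.
  monomial 3·x^2·y^1 ↦ 3·X^2·Y^1·Z^0.
  monomial 1·x^2·y^0 ↦ 1·X^2·Y^0·Z^1.
  monomial -1·x^1·y^2 ↦ -1·X^1·Y^2·Z^0.
  monomial 3·x^1·y^1 ↦ 3·X^1·Y^1·Z^1.
  monomial -1·x^1·y^0 ↦ -1·X^1·Y^0·Z^2.
  monomial 2·x^0·y^3 ↦ 2·X^0·Y^3·Z^0.
  monomial 1·x^0·y^2 ↦ 1·X^0·Y^2·Z^1.
  monomial 1·x^0·y^1 ↦ 1·X^0·Y^1·Z^2.
  monomial 2·x^0·y^0 ↦ 2·X^0·Y^0·Z^3.
Collecting: F(X, Y, Z) = -2*X**3 + 3*X**2*Y + X**2*Z - X*Y**2 + 3*X*Y*Z - X*Z**2 + 2*Y**3 + Y**2*Z + Y*Z**2 + 2*Z**3.


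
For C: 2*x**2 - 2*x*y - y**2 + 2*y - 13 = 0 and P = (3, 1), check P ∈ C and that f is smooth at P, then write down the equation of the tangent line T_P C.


Tangent line at P: 10*x - 6*y - 24 = 0.

Step 1: f(3, 1) = 0, so P lies on C.
Step 2: partial derivatives
  f_x(x, y) = 4*x - 2*y, f_y(x, y) = -2*x - 2*y + 2.
  f_x(P) = 10, f_y(P) = -6 (gradient nonzero, so P is smooth).
Step 3: tangent line at P: 10·(x − 3) + -6·(y − 1) = 0.
Expanding: 10*x - 6*y - 24 = 0.


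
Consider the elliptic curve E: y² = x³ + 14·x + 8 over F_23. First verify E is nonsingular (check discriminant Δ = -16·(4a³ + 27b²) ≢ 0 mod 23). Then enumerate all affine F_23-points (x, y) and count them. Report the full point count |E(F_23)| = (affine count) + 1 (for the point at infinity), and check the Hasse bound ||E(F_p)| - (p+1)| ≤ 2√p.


Affine points = {(0, 10), (0, 13), (1, 0), (3, 10), (3, 13), (4, 6), (4, 17), (6, 3), (6, 20), (7, 9), (7, 14), (9, 9), (9, 14), (12, 8), (12, 15), (13, 8), (13, 15), (14, 2), (14, 21), (16, 2), (16, 21), (19, 7), (19, 16), (20, 10), (20, 13), (21, 8), (21, 15), (22, 4), (22, 19)}; affine count = 29; |E(F_23)| = 30.

Discriminant check: Δ ∝ 4a³ + 27b² = 4·14³ + 27·8² = 4·2744 + 27·64 ≡ 8 (mod 23). Nonzero ⇒ E is nonsingular.
For each x ∈ F_23, compute rhs = x³ + 14·x + 8 mod 23, then count y ∈ F_23 with y² ≡ rhs.
  x = 0: rhs = 8, matching y values: 10, 13 (2 points).
  x = 1: rhs = 0, matching y values: 0 (1 points).
  x = 2: rhs = 21, matching y values: none (0 points).
  x = 3: rhs = 8, matching y values: 10, 13 (2 points).
  x = 4: rhs = 13, matching y values: 6, 17 (2 points).
  x = 5: rhs = 19, matching y values: none (0 points).
  x = 6: rhs = 9, matching y values: 3, 20 (2 points).
  x = 7: rhs = 12, matching y values: 9, 14 (2 points).
  x = 8: rhs = 11, matching y values: none (0 points).
  x = 9: rhs = 12, matching y values: 9, 14 (2 points).
  x = 10: rhs = 21, matching y values: none (0 points).
  x = 11: rhs = 21, matching y values: none (0 points).
  x = 12: rhs = 18, matching y values: 8, 15 (2 points).
  x = 13: rhs = 18, matching y values: 8, 15 (2 points).
  x = 14: rhs = 4, matching y values: 2, 21 (2 points).
  x = 15: rhs = 5, matching y values: none (0 points).
  x = 16: rhs = 4, matching y values: 2, 21 (2 points).
  x = 17: rhs = 7, matching y values: none (0 points).
  x = 18: rhs = 20, matching y values: none (0 points).
  x = 19: rhs = 3, matching y values: 7, 16 (2 points).
  x = 20: rhs = 8, matching y values: 10, 13 (2 points).
  x = 21: rhs = 18, matching y values: 8, 15 (2 points).
  x = 22: rhs = 16, matching y values: 4, 19 (2 points).
Total affine count: 29.
Full point count |E(F_23)| = 29 + 1 = 30.
Hasse bound: |30 − (23+1)| = |6| = 6 ≤ 2√23 ≈ 9.5917 ✓.


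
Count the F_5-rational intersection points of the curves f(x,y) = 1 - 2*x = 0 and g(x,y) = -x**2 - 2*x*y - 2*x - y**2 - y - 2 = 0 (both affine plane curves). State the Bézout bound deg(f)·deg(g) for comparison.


Common zeros: {(3, 1), (3, 2)}; count = 2; Bézout bound = 2.

deg(f) = 1, deg(g) = 2, so Bézout bound = 2.
Scan x ∈ F_5. For each x, list the y ∈ F_5 with f(x, y) ≡ 0 and those with g(x, y) ≡ 0 (mod 5); the common zeros in that column are the intersection.
  x = 0: f ≡ 0 at y ∈ ∅; g ≡ 0 at y ∈ ∅; common: ∅.
  x = 1: f ≡ 0 at y ∈ ∅; g ≡ 0 at y ∈ {0, 2}; common: ∅.
  x = 2: f ≡ 0 at y ∈ ∅; g ≡ 0 at y ∈ {0}; common: ∅.
  x = 3: f ≡ 0 at y ∈ {0, 1, 2, 3, 4}; g ≡ 0 at y ∈ {1, 2}; common: {1, 2}.
  x = 4: f ≡ 0 at y ∈ ∅; g ≡ 0 at y ∈ ∅; common: ∅.
Collecting: common zeros = {(3, 1), (3, 2)}, so the count is 2.
Comparison with the Bézout bound: 2 ≤ 2 = deg(f)·deg(g), as expected for curves with no common component (the bound is attained).


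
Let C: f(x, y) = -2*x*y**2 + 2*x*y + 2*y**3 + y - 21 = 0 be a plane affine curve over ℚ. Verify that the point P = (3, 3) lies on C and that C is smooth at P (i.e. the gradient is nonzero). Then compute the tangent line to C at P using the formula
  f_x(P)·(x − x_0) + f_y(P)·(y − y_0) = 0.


Tangent line at P: -12*x + 25*y - 39 = 0.

Step 1: f(3, 3) = 0, so P lies on C.
Step 2: partial derivatives
  f_x(x, y) = -2*y**2 + 2*y, f_y(x, y) = -4*x*y + 2*x + 6*y**2 + 1.
  f_x(P) = -12, f_y(P) = 25 (gradient nonzero, so P is smooth).
Step 3: tangent line at P: -12·(x − 3) + 25·(y − 3) = 0.
Expanding: -12*x + 25*y - 39 = 0.


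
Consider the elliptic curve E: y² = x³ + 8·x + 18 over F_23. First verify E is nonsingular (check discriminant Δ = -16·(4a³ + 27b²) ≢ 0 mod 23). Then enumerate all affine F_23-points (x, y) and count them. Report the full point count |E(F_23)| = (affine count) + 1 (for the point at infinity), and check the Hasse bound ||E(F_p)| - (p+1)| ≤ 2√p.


Affine points = {(0, 8), (0, 15), (1, 2), (1, 21), (3, 0), (6, 11), (6, 12), (7, 7), (7, 16), (12, 5), (12, 18), (20, 6), (20, 17), (22, 3), (22, 20)}; affine count = 15; |E(F_23)| = 16.

Discriminant check: Δ ∝ 4a³ + 27b² = 4·8³ + 27·18² = 4·512 + 27·324 ≡ 9 (mod 23). Nonzero ⇒ E is nonsingular.
For each x ∈ F_23, compute rhs = x³ + 8·x + 18 mod 23, then count y ∈ F_23 with y² ≡ rhs.
  x = 0: rhs = 18, matching y values: 8, 15 (2 points).
  x = 1: rhs = 4, matching y values: 2, 21 (2 points).
  x = 2: rhs = 19, matching y values: none (0 points).
  x = 3: rhs = 0, matching y values: 0 (1 points).
  x = 4: rhs = 22, matching y values: none (0 points).
  x = 5: rhs = 22, matching y values: none (0 points).
  x = 6: rhs = 6, matching y values: 11, 12 (2 points).
  x = 7: rhs = 3, matching y values: 7, 16 (2 points).
  x = 8: rhs = 19, matching y values: none (0 points).
  x = 9: rhs = 14, matching y values: none (0 points).
  x = 10: rhs = 17, matching y values: none (0 points).
  x = 11: rhs = 11, matching y values: none (0 points).
  x = 12: rhs = 2, matching y values: 5, 18 (2 points).
  x = 13: rhs = 19, matching y values: none (0 points).
  x = 14: rhs = 22, matching y values: none (0 points).
  x = 15: rhs = 17, matching y values: none (0 points).
  x = 16: rhs = 10, matching y values: none (0 points).
  x = 17: rhs = 7, matching y values: none (0 points).
  x = 18: rhs = 14, matching y values: none (0 points).
  x = 19: rhs = 14, matching y values: none (0 points).
  x = 20: rhs = 13, matching y values: 6, 17 (2 points).
  x = 21: rhs = 17, matching y values: none (0 points).
  x = 22: rhs = 9, matching y values: 3, 20 (2 points).
Total affine count: 15.
Full point count |E(F_23)| = 15 + 1 = 16.
Hasse bound: |16 − (23+1)| = |-8| = 8 ≤ 2√23 ≈ 9.5917 ✓.


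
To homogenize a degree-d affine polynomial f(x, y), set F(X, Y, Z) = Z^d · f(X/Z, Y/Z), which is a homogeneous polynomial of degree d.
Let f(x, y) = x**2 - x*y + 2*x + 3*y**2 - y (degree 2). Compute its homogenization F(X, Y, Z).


F(X, Y, Z) = X**2 - X*Y + 2*X*Z + 3*Y**2 - Y*Z

deg(f) = 2.
Substitute x = X/Z, y = Y/Z into f, then multiply by Z^2.
  monomial 1·x^2·y^0 ↦ 1·X^2·Y^0·Z^0.
  monomial -1·x^1·y^1 ↦ -1·X^1·Y^1·Z^0.
  monomial 2·x^1·y^0 ↦ 2·X^1·Y^0·Z^1.
  monomial 3·x^0·y^2 ↦ 3·X^0·Y^2·Z^0.
  monomial -1·x^0·y^1 ↦ -1·X^0·Y^1·Z^1.
Collecting: F(X, Y, Z) = X**2 - X*Y + 2*X*Z + 3*Y**2 - Y*Z.


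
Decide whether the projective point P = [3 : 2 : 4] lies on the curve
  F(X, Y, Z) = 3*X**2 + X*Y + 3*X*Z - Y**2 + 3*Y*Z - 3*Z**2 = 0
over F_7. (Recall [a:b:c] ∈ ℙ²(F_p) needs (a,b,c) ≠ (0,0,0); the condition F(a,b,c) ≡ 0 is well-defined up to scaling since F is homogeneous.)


F(3,2,4) ≡ 6 (mod 7); P is NOT on the curve.

Evaluate F(3, 2, 4) term-by-term (mod 7).
  3*X**2 ↦ 3·9·1·1 = 27
  X*Y ↦ 1·3·2·1 = 6
  3*X*Z ↦ 3·3·1·4 = 36
  -Y**2 ↦ -1·1·4·1 = -4
  3*Y*Z ↦ 3·1·2·4 = 24
  -3*Z**2 ↦ -3·1·1·16 = -48
Sum: F(3, 2, 4) = (27) + (6) + (36) + (-4) + (24) + (-48) = 41.
Reducing mod 7: 41 ≡ 6 (mod 7).
Since F(a, b, c) ≡ 6 ≠ 0 (mod 7), P does NOT lie on the curve.


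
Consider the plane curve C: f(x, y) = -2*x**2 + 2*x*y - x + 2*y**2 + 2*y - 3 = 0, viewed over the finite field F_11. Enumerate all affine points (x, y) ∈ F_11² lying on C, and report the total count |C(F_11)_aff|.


Affine F_11-points: {(1, 1), (1, 8), (3, 2), (3, 5), (4, 2), (4, 4), (5, 1), (5, 4), (7, 5), (7, 9)}; count = 10.

For each of the 121 pairs (x, y) ∈ F_11², evaluate f(x, y) mod 11. Record the zeros.
  x = 0: [0↦8, 1↦1, 2↦9, 3↦10, 4↦4, 5↦2, 6↦4, 7↦10, 8↦9, 9↦1, 10↦8]  zeros at y ∈ ∅
  x = 1: [0↦5, 1↦0, 2↦10, 3↦2, 4↦9, 5↦9, 6↦2, 7↦10, 8↦0, 9↦5, 10↦3]  zeros at y ∈ {1, 8}
  x = 2: [0↦9, 1↦6, 2↦7, 3↦1, 4↦10, 5↦1, 6↦7, 7↦6, 8↦9, 9↦5, 10↦5]  zeros at y ∈ ∅
  x = 3: [0↦9, 1↦8, 2↦0, 3↦7, 4↦7, 5↦0, 6↦8, 7↦9, 8↦3, 9↦1, 10↦3]  zeros at y ∈ {2, 5}
  x = 4: [0↦5, 1↦6, 2↦0, 3↦9, 4↦0, 5↦6, 6↦5, 7↦8, 8↦4, 9↦4, 10↦8]  zeros at y ∈ {2, 4}
  x = 5: [0↦8, 1↦0, 2↦7, 3↦7, 4↦0, 5↦8, 6↦9, 7↦3, 8↦1, 9↦3, 10↦9]  zeros at y ∈ {1, 4}
  x = 6: [0↦7, 1↦1, 2↦10, 3↦1, 4↦7, 5↦6, 6↦9, 7↦5, 8↦5, 9↦9, 10↦6]  zeros at y ∈ ∅
  x = 7: [0↦2, 1↦9, 2↦9, 3↦2, 4↦10, 5↦0, 6↦5, 7↦3, 8↦5, 9↦0, 10↦10]  zeros at y ∈ {5, 9}
  x = 8: [0↦4, 1↦2, 2↦4, 3↦10, 4↦9, 5↦1, 6↦8, 7↦8, 8↦1, 9↦9, 10↦10]  zeros at y ∈ ∅
  x = 9: [0↦2, 1↦2, 2↦6, 3↦3, 4↦4, 5↦9, 6↦7, 7↦9, 8↦4, 9↦3, 10↦6]  zeros at y ∈ ∅
  x = 10: [0↦7, 1↦9, 2↦4, 3↦3, 4↦6, 5↦2, 6↦2, 7↦6, 8↦3, 9↦4, 10↦9]  zeros at y ∈ ∅
Collecting zeros: affine points = {(1, 1), (1, 8), (3, 2), (3, 5), (4, 2), (4, 4), (5, 1), (5, 4), (7, 5), (7, 9)}.
Total count |C(F_11)_aff| = 10.
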